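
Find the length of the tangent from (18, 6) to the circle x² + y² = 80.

2√70

Centre (0, 0), r² = 80. |PO|² = (18)² + (6)² = 360.
Power of the point: PT² = |PO|² − r² = 280, so PT = 2√70.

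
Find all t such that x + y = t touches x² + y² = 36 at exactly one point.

Tangency holds when the distance from the centre (0, 0) to the line equals the radius 6:
|1·0 + 1·0 − t| / √2 = 6
|t| = 6√2.

t = ±6√2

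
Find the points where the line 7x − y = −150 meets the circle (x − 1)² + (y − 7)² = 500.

(−21, 3) and (−19, 17)

Substitute y = 7x + 150:
50x² + 2000x + 19950 = 0  ⟹  x² + 40x + 399 = 0
x = −19 or x = −21, giving (−19, 17) and (−21, 3).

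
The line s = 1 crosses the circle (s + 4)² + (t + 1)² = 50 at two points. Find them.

The line gives s = 1. Substituting into the circle:
t² + 2t − 24 = 0
t = 4 or t = −6, giving (1, 4) and (1, −6).

(1, −6) and (1, 4)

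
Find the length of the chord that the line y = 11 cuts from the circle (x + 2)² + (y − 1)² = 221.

22

From the line, y = 11. Substituting:
x² + 4x − 117 = 0
x = 9 or x = −13, giving (9, 11) and (−13, 11).
|(9, 11) − (−13, 11)| = √((22)² + (0)²) = 22.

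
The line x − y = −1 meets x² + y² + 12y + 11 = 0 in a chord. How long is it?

Centre (0, −6), r² = 25. Perpendicular distance d from centre to line = |7| / √2 = 7/√2.
Half the chord is √(r² − d²) = √(1/2), so the full chord is √2.

√2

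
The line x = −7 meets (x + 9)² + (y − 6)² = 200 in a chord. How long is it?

The line gives x = −7. Substituting into the circle:
y² − 12y − 160 = 0
y = 20 or y = −8, giving (−7, 20) and (−7, −8).
|(−7, 20) − (−7, −8)| = √((0)² + (28)²) = 28.

28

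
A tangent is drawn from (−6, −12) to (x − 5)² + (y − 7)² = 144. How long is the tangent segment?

With centre O = (5, 7), |OP|² = 482 and r² = 144.
The tangent meets the radius at right angles, so tangent² = |PO|² − r² = 482 − 144 = 338.

13√2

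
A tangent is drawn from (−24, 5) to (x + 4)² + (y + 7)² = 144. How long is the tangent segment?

With centre O = (−4, −7), |OP|² = 544 and r² = 144.
The tangent meets the radius at right angles, so tangent² = |PO|² − r² = 544 − 144 = 400.

20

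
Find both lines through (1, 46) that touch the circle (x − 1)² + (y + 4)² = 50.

7x + y = 53 and 7x − y = −39

A line y − (46) = m(x − (1)) is tangent when its distance from (1, −4) is 5√2:
(0m − (−50))² = 50(m² + 1)
m² − 49 = 0, so m = −7 or m = 7.
With m = −7: 7x + y = 53. With m = 7: 7x − y = −39.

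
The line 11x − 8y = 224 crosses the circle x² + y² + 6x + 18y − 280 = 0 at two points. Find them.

(0, −28) and (16, −6)

Substitute y = (−224 + 11x)/8:
185x² − 2960x = 0  ⟹  x² − 16x = 0
x = 16 or x = 0, giving (16, −6) and (0, −28).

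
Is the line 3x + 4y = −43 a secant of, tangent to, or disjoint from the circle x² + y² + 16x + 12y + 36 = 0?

secant

Centre (−8, −6), r² = 64. Distance² from centre to line = (−5)²/25 = 1.
Since d² < r², the line cuts the circle twice.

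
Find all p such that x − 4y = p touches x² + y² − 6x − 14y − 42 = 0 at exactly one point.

The line touches the circle iff its distance from (3, 7) is 10:
|1·3 − 4·7 − p| / √17 = 10
|p − (−25)| = 10√17.

p = −25 ± 10√17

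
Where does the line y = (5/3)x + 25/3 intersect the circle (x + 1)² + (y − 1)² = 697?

(−17, −20) and (10, 25)

Substitute y = (25 + 5x)/3:
34x² + 238x − 5780 = 0  ⟹  x² + 7x − 170 = 0
x = 10 or x = −17, giving (10, 25) and (−17, −20).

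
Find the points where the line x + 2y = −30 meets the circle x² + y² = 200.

From the line, y = (−30 − x)/2. Substituting:
5x² + 60x + 100 = 0  ⟹  x² + 12x + 20 = 0
x = −2 or x = −10, giving (−2, −14) and (−10, −10).

(−10, −10) and (−2, −14)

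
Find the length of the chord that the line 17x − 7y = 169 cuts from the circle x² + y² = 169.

The distance from (0, 0) to the line is 169/√338, and r² = 169.
Chord = 2√(r² − d²) = 2·√(169/2) = 13√2.

13√2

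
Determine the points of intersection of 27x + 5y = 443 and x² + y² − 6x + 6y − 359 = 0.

(14, 13) and (19, −14)

From the line, y = (443 − 27x)/5. Substituting:
754x² − 24882x + 200564 = 0  ⟹  x² − 33x + 266 = 0
x = 19 or x = 14, giving (19, −14) and (14, 13).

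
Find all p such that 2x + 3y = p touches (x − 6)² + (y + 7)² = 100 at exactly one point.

p = −9 ± 10√13

The line touches the circle iff its distance from (6, −7) is 10:
|2·6 + 3·(−7) − p| / √13 = 10
|p − (−9)| = 10√13.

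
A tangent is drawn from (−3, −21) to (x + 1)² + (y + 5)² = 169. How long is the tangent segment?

√91

With centre O = (−1, −5), |OP|² = 260 and r² = 169.
Power of the point: PT² = |PO|² − r² = 91, so PT = √91.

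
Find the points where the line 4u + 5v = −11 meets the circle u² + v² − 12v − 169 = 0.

Substitute v = (−11 − 4u)/5:
41u² + 328u − 3444 = 0  ⟹  u² + 8u − 84 = 0
u = 6 or u = −14, giving (6, −7) and (−14, 9).

(−14, 9) and (6, −7)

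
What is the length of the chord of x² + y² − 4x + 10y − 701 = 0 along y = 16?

From the line, y = 16. Substituting:
x² − 4x − 285 = 0
x = 19 or x = −15, giving (19, 16) and (−15, 16).
|(19, 16) − (−15, 16)| = √((34)² + (0)²) = 34.

34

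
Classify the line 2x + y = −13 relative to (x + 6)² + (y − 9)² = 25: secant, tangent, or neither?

Centre (−6, 9), r² = 25. Distance² from centre to line = (10)²/5 = 20.
Since d² < r², the line cuts the circle twice.

secant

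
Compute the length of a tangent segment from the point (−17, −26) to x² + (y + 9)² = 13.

√565

Centre (0, −9), r² = 13. |PO|² = (−17)² + (−17)² = 578.
By the tangent–radius right angle, tangent length = √(|PO|² − r²) = √565.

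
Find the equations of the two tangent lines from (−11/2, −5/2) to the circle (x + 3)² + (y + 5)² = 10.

3x − y = −14 and x − 3y = 2

A line y − (−5/2) = m(x − (−11/2)) is tangent when its distance from (−3, −5) is √10:
[m·(5/2) − (−5/2)]² = 10(m² + 1)
3m² − 10m + 3 = 0, so m = 3 or m = 1/3.
Through (−11/2, −5/2) these give 3x − y = −14 and x − 3y = 2.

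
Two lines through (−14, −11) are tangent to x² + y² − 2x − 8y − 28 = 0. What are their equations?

Write the tangent as mx − y + (−11 − m·(−14)) = 0 and set its distance from the centre to 3√5:
(15m − (15))² = 45(m² + 1)
2m² − 5m + 2 = 0, so m = 2 or m = 1/2.
Through (−14, −11) these give 2x − y = −17 and x − 2y = 8.

2x − y = −17 and x − 2y = 8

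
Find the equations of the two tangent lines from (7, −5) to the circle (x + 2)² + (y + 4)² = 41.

A line y − (−5) = m(x − (7)) is tangent when its distance from (−2, −4) is √41:
[m·(−9) − (1)]² = 41(m² + 1)
20m² + 9m − 20 = 0, so m = −5/4 or m = 4/5.
With m = −5/4: 5x + 4y = 15. With m = 4/5: 4x − 5y = 53.

5x + 4y = 15 and 4x − 5y = 53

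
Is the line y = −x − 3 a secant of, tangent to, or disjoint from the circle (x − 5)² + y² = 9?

d² = (1·5 + 1·0 − (−3))²/2 = 32; r² = 9.
Since d² > r², the line lies outside the circle.

disjoint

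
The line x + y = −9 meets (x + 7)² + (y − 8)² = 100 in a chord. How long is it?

Centre (−7, 8), r² = 100. Perpendicular distance d from centre to line = |10| / √2 = 10/√2.
Half the chord is √(r² − d²) = √(50), so the full chord is 10√2.

10√2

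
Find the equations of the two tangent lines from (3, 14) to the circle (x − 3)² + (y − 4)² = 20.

2x + y = 20 and 2x − y = −8

Write the tangent as mx − y + (14 − m·(3)) = 0 and set its distance from the centre to 2√5:
[m·(0) − (−10)]² = 20(m² + 1)
m² − 4 = 0, so m = −2 or m = 2.
With m = −2: 2x + y = 20. With m = 2: 2x − y = −8.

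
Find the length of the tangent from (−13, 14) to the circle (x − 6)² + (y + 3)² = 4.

√646

The centre is (6, −3) and r = 2. The square of the distance from P to the centre is 361 + 289 = 650.
The tangent meets the radius at right angles, so tangent² = |PO|² − r² = 650 − 4 = 646.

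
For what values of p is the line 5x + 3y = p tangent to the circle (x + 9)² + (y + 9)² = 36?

p = −72 ± 6√34

For a tangent, require d(centre, line) = r = 6.
|5·(−9) + 3·(−9) − p| / √34 = 6
|p − (−72)| = 6√34.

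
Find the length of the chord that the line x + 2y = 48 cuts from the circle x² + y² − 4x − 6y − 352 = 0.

6√5

The distance from (2, 3) to the line is 40/√5, and r² = 365.
Half the chord is √(r² − d²) = √(45), so the full chord is 6√5.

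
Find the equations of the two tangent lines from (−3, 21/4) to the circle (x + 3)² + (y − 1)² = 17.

x + 4y = 18 and x − 4y = −24

Write the tangent as mx − y + (21/4 − m·(−3)) = 0 and set its distance from the centre to √17:
[m·(0) − (−17/4)]² = 17(m² + 1)
16m² − 1 = 0, so m = −1/4 or m = 1/4.
With m = −1/4: x + 4y = 18. With m = 1/4: x − 4y = −24.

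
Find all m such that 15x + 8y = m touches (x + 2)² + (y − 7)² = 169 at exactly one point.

For a tangent, require d(centre, line) = r = 13.
|15·(−2) + 8·7 − m| / √289 = 13
|m − (26)| = 13·17, so m = 247 or m = −195.

m = −195 or m = 247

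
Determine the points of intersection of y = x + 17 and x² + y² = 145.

Substitute y = x + 17:
2x² + 34x + 144 = 0  ⟹  x² + 17x + 72 = 0
x = −8 or x = −9, giving (−8, 9) and (−9, 8).

(−9, 8) and (−8, 9)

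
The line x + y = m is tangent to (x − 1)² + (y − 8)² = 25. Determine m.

m = 9 ± 5√2

For a tangent, require d(centre, line) = r = 5.
|1·1 + 1·8 − m| / √2 = 5
|m − (9)| = 5√2.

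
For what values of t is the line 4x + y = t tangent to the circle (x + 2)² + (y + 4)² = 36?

Tangency holds when the distance from the centre (−2, −4) to the line equals the radius 6:
|4·(−2) + 1·(−4) − t| / √17 = 6
|t − (−12)| = 6√17.

t = −12 ± 6√17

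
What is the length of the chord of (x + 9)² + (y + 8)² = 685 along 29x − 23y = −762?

√1370

Substitute y = (762 + 29x)/23:
1370x² + 64390x + 575400 = 0  ⟹  x² + 47x + 420 = 0
x = −12 or x = −35, giving (−12, 18) and (−35, −11).
|(−12, 18) − (−35, −11)| = √((23)² + (29)²) = √1370.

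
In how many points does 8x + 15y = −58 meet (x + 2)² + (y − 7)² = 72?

Centre (−2, 7), r² = 72. Distance² from centre to line = (147)²/289 = 21609/289.
Since d² > r², the line lies outside the circle.

0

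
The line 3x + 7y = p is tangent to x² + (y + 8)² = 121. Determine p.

p = −56 ± 11√58

Tangency holds when the distance from the centre (0, −8) to the line equals the radius 11:
|3·0 + 7·(−8) − p| / √58 = 11
|p − (−56)| = 11√58.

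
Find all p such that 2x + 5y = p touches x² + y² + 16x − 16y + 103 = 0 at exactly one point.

For a tangent, require d(centre, line) = r = 5.
|2·(−8) + 5·8 − p| / √29 = 5
|p − (24)| = 5√29.

p = 24 ± 5√29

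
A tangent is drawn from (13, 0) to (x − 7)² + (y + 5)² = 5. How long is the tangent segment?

With centre O = (7, −5), |OP|² = 61 and r² = 5.
Power of the point: PT² = |PO|² − r² = 56, so PT = 2√14.

2√14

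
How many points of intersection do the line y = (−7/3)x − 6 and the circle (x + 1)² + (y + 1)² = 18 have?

2

Substituting the line into the circle gives 58x² + 228x + 72 = 0.
Δ = 51984 − 16704 = 35280.
Two real roots: the line is a secant.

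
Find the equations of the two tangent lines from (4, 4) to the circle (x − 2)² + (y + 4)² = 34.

Write the tangent as mx − y + (4 − m·(4)) = 0 and set its distance from the centre to √34:
(−2m − (−8))² = 34(m² + 1)
15m² + 16m − 15 = 0, so m = −5/3 or m = 3/5.
Through (4, 4) these give 5x + 3y = 32 and 3x − 5y = −8.

5x + 3y = 32 and 3x − 5y = −8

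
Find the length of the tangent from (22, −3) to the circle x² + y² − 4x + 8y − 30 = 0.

3√39

The centre is (2, −4) and r = 5√2. The square of the distance from P to the centre is 400 + 1 = 401.
Power of the point: PT² = |PO|² − r² = 351, so PT = 3√39.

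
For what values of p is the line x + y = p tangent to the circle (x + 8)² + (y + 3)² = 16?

p = −11 ± 4√2

The line touches the circle iff its distance from (−8, −3) is 4:
|1·(−8) + 1·(−3) − p| / √2 = 4
|p − (−11)| = 4√2.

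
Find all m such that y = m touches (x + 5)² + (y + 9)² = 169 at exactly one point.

The line touches the circle iff its distance from (−5, −9) is 13:
|0·(−5) + 1·(−9) − m| / √1 = 13
|m − (−9)| = 13, so m = 4 or m = −22.

m = −22 or m = 4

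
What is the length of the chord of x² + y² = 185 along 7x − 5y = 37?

3√74

The distance from (0, 0) to the line is 37/√74, and r² = 185.
Half the chord is √(r² − d²) = √(333/2), so the full chord is 3√74.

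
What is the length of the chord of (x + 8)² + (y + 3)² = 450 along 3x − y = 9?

12√10

The distance from (−8, −3) to the line is 30/√10, and r² = 450.
Chord = 2√(r² − d²) = 2·√(360) = 12√10.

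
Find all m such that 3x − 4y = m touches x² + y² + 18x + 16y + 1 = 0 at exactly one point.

m = −55 or m = 65

Tangency holds when the distance from the centre (−9, −8) to the line equals the radius 12:
|3·(−9) − 4·(−8) − m| / √25 = 12
|m − (5)| = 12·5, so m = 65 or m = −55.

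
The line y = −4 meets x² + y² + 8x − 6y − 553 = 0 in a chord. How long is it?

46

From the line, y = −4. Substituting:
x² + 8x − 513 = 0
x = 19 or x = −27, giving (19, −4) and (−27, −4).
Chord length = distance between (19, −4) and (−27, −4) = √2116 = 46.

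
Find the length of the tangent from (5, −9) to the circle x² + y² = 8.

7√2

Centre (0, 0), r² = 8. |PO|² = (5)² + (−9)² = 106.
Power of the point: PT² = |PO|² − r² = 98, so PT = 7√2.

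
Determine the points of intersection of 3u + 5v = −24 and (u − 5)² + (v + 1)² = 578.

From the line, v = (−24 − 3u)/5. Substituting:
34u² − 136u − 13464 = 0  ⟹  u² − 4u − 396 = 0
u = 22 or u = −18, giving (22, −18) and (−18, 6).

(−18, 6) and (22, −18)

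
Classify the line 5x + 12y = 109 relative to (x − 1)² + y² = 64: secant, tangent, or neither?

tangent

Substituting the line into the circle gives 169x² − 1378x + 2809 = 0.
Discriminant = (−1378)² − 4·169·(2809) = 0.
A repeated root: the line is tangent.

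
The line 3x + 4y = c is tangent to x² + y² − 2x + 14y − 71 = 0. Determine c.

c = −80 or c = 30

Tangency holds when the distance from the centre (1, −7) to the line equals the radius 11:
|3·1 + 4·(−7) − c| / √25 = 11
|c − (−25)| = 11·5, so c = 30 or c = −80.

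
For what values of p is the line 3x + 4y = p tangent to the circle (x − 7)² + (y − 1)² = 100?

p = −25 or p = 75

Tangency holds when the distance from the centre (7, 1) to the line equals the radius 10:
|3·7 + 4·1 − p| / √25 = 10
|p − (25)| = 10·5, so p = 75 or p = −25.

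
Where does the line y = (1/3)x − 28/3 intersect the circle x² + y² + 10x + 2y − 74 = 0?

Substitute y = (−28 + x)/3:
10x² + 40x − 50 = 0  ⟹  x² + 4x − 5 = 0
x = 1 or x = −5, giving (1, −9) and (−5, −11).

(−5, −11) and (1, −9)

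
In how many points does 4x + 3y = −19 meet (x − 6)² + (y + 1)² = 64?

Substituting the line into the circle gives 25x² + 20x + 4 = 0.
Discriminant = (20)² − 4·25·(4) = 0.
A repeated root: the line is tangent.

1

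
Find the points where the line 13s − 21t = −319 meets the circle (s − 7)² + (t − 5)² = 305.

(−10, 9) and (11, 22)

From the line, t = (319 + 13s)/21. Substituting:
610s² − 610s − 67100 = 0  ⟹  s² − s − 110 = 0
s = 11 or s = −10, giving (11, 22) and (−10, 9).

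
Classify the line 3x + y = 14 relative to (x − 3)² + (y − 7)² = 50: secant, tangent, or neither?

Centre (3, 7), r² = 50. Distance² from centre to line = (2)²/10 = 2/5.
Since d² < r², the line cuts the circle twice.

secant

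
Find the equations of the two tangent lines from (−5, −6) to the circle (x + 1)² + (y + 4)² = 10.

x + 3y = −23 and 3x − y = −9

Let a tangent through (−5, −6) have slope m. Its distance from (−1, −4) must equal √10:
(4m − (2))² = 10(m² + 1)
3m² − 8m − 3 = 0, so m = −1/3 or m = 3.
With m = −1/3: x + 3y = −23. With m = 3: 3x − y = −9.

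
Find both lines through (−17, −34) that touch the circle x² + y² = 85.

Write the tangent as mx − y + (−34 − m·(−17)) = 0 and set its distance from the centre to √85:
[m·(17) − (34)]² = 85(m² + 1)
12m² − 68m + 63 = 0, so m = 9/2 or m = 7/6.
With m = 9/2: 9x − 2y = −85. With m = 7/6: 7x − 6y = 85.

9x − 2y = −85 and 7x − 6y = 85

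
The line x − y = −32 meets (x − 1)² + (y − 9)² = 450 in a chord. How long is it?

Centre (1, 9), r² = 450. Perpendicular distance d from centre to line = |24| / √2 = 24/√2.
Half the chord is √(r² − d²) = √(162), so the full chord is 18√2.

18√2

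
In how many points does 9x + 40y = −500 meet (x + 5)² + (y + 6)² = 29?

d² = (9·(−5) + 40·(−6) − (−500))²/1681 = 46225/1681; r² = 29.
Since d² < r², the line cuts the circle twice.

2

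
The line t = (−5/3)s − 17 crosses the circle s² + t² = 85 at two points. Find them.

(−9, −2) and (−6, −7)

Substitute t = (−51 − 5s)/3:
34s² + 510s + 1836 = 0  ⟹  s² + 15s + 54 = 0
s = −6 or s = −9, giving (−6, −7) and (−9, −2).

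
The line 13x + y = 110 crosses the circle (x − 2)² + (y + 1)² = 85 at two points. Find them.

(8, 6) and (9, −7)

Substitute y = −13x + 110:
170x² − 2890x + 12240 = 0  ⟹  x² − 17x + 72 = 0
x = 9 or x = 8, giving (9, −7) and (8, 6).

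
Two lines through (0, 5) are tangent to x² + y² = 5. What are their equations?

Write the tangent as mx − y + (5 − m·(0)) = 0 and set its distance from the centre to √5:
(0m − (−5))² = 5(m² + 1)
m² − 4 = 0, so m = −2 or m = 2.
With m = −2: 2x + y = 5. With m = 2: 2x − y = −5.

2x + y = 5 and 2x − y = −5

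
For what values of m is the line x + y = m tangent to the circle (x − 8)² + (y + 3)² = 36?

The line touches the circle iff its distance from (8, −3) is 6:
|1·8 + 1·(−3) − m| / √2 = 6
|m − (5)| = 6√2.

m = 5 ± 6√2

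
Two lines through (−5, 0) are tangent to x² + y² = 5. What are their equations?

x + 2y = −5 and x − 2y = −5

A line y − (0) = m(x − (−5)) is tangent when its distance from (0, 0) is √5:
[m·(5) − (0)]² = 5(m² + 1)
4m² − 1 = 0, so m = −1/2 or m = 1/2.
With m = −1/2: x + 2y = −5. With m = 1/2: x − 2y = −5.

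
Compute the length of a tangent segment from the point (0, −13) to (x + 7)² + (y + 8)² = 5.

√69

Centre (−7, −8), r² = 5. |PO|² = (7)² + (−5)² = 74.
Power of the point: PT² = |PO|² − r² = 69, so PT = √69.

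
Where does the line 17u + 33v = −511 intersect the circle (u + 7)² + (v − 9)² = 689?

(−32, 1) and (1, −16)

Substitute v = (−511 − 17u)/33:
1378u² + 42718u − 44096 = 0  ⟹  u² + 31u − 32 = 0
u = 1 or u = −32, giving (1, −16) and (−32, 1).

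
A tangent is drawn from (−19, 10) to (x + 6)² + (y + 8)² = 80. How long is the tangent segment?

√413

Centre (−6, −8), r² = 80. |PO|² = (−13)² + (18)² = 493.
The tangent meets the radius at right angles, so tangent² = |PO|² − r² = 493 − 80 = 413.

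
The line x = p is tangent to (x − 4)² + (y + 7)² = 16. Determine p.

Tangency holds when the distance from the centre (4, −7) to the line equals the radius 4:
|1·4 + 0·(−7) − p| / √1 = 4
|p − (4)| = 4, so p = 8 or p = 0.

p = 0 or p = 8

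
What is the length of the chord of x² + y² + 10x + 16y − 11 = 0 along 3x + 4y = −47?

Express y = (−47 − 3x)/4 and substitute into the circle:
25x² + 250x − 975 = 0  ⟹  x² + 10x − 39 = 0
x = 3 or x = −13, giving (3, −14) and (−13, −2).
|(3, −14) − (−13, −2)| = √((16)² + (−12)²) = 20.

20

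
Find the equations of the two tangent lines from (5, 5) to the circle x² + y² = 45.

x + 2y = 15 and 2x + y = 15

Let a tangent through (5, 5) have slope m. Its distance from (0, 0) must equal 3√5:
(−5m − (−5))² = 45(m² + 1)
2m² + 5m + 2 = 0, so m = −1/2 or m = −2.
With m = −1/2: x + 2y = 15. With m = −2: 2x + y = 15.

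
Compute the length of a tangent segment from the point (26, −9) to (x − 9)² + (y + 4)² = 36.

√278

With centre O = (9, −4), |OP|² = 314 and r² = 36.
The tangent meets the radius at right angles, so tangent² = |PO|² − r² = 314 − 36 = 278.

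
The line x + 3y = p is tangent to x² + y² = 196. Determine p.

p = ±14√10

The line touches the circle iff its distance from (0, 0) is 14:
|1·0 + 3·0 − p| / √10 = 14
|p| = 14√10.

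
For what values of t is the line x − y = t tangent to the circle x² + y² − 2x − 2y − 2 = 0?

t = ±2√2

The line touches the circle iff its distance from (1, 1) is 2:
|1·1 − 1·1 − t| / √2 = 2
|t| = 2√2.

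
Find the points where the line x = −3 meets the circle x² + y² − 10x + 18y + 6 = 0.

The line gives x = −3. Substituting into the circle:
y² + 18y + 45 = 0
y = −3 or y = −15, giving (−3, −3) and (−3, −15).

(−3, −15) and (−3, −3)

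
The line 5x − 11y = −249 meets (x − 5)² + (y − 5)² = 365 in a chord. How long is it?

Express y = (249 + 5x)/11 and substitute into the circle:
146x² + 730x − 3504 = 0  ⟹  x² + 5x − 24 = 0
x = 3 or x = −8, giving (3, 24) and (−8, 19).
Chord length = distance between (3, 24) and (−8, 19) = √146 = √146.

√146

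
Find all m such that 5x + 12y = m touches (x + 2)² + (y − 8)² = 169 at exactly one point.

m = −83 or m = 255

Tangency holds when the distance from the centre (−2, 8) to the line equals the radius 13:
|5·(−2) + 12·8 − m| / √169 = 13
|m − (86)| = 13·13, so m = 255 or m = −83.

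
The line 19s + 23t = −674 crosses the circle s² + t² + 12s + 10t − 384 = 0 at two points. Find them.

Express t = (−674 − 19s)/23 and substitute into the circle:
890s² + 27590s + 96120 = 0  ⟹  s² + 31s + 108 = 0
s = −4 or s = −27, giving (−4, −26) and (−27, −7).

(−27, −7) and (−4, −26)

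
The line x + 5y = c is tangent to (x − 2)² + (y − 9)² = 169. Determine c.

Tangency holds when the distance from the centre (2, 9) to the line equals the radius 13:
|1·2 + 5·9 − c| / √26 = 13
|c − (47)| = 13√26.

c = 47 ± 13√26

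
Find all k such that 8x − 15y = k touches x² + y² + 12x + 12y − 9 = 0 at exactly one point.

k = −111 or k = 195

The line touches the circle iff its distance from (−6, −6) is 9:
|8·(−6) − 15·(−6) − k| / √289 = 9
|k − (42)| = 9·17, so k = 195 or k = −111.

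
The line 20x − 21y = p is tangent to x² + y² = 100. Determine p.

p = −290 or p = 290

Tangency holds when the distance from the centre (0, 0) to the line equals the radius 10:
|20·0 − 21·0 − p| / √841 = 10
|p| = 10·29, so p = 290 or p = −290.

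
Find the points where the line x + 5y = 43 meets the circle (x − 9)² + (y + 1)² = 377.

Express y = (43 − x)/5 and substitute into the circle:
26x² − 546x − 5096 = 0  ⟹  x² − 21x − 196 = 0
x = 28 or x = −7, giving (28, 3) and (−7, 10).

(−7, 10) and (28, 3)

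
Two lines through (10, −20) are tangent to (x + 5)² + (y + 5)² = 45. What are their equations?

x + 2y = −30 and 2x + y = 0

Write the tangent as mx − y + (−20 − m·(10)) = 0 and set its distance from the centre to 3√5:
[m·(−15) − (15)]² = 45(m² + 1)
2m² + 5m + 2 = 0, so m = −1/2 or m = −2.
With m = −1/2: x + 2y = −30. With m = −2: 2x + y = 0.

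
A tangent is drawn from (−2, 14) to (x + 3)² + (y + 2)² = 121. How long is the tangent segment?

Centre (−3, −2), r² = 121. |PO|² = (1)² + (16)² = 257.
By the tangent–radius right angle, tangent length = √(|PO|² − r²) = √136 = 2√34.

2√34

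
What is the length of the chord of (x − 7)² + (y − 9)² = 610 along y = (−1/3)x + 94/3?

10√10

Express y = (94 − x)/3 and substitute into the circle:
10x² − 260x − 560 = 0  ⟹  x² − 26x − 56 = 0
x = 28 or x = −2, giving (28, 22) and (−2, 32).
Chord length = distance between (28, 22) and (−2, 32) = √1000 = 10√10.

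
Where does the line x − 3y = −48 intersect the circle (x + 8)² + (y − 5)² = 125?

Express y = (48 + x)/3 and substitute into the circle:
10x² + 210x + 540 = 0  ⟹  x² + 21x + 54 = 0
x = −3 or x = −18, giving (−3, 15) and (−18, 10).

(−18, 10) and (−3, 15)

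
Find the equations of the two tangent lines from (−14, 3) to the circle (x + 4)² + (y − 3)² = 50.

x + y = −11 and x − y = −17

A line y − (3) = m(x − (−14)) is tangent when its distance from (−4, 3) is 5√2:
[m·(10) − (0)]² = 50(m² + 1)
m² − 1 = 0, so m = −1 or m = 1.
With m = −1: x + y = −11. With m = 1: x − y = −17.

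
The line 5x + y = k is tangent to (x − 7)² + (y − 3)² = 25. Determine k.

k = 38 ± 5√26

Tangency holds when the distance from the centre (7, 3) to the line equals the radius 5:
|5·7 + 1·3 − k| / √26 = 5
|k − (38)| = 5√26.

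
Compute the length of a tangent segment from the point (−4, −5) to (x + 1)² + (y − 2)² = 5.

√53

The centre is (−1, 2) and r = √5. The square of the distance from P to the centre is 9 + 49 = 58.
The tangent meets the radius at right angles, so tangent² = |PO|² − r² = 58 − 5 = 53.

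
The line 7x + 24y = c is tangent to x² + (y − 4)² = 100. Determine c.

c = −154 or c = 346

The line touches the circle iff its distance from (0, 4) is 10:
|7·0 + 24·4 − c| / √625 = 10
|c − (96)| = 10·25, so c = 346 or c = −154.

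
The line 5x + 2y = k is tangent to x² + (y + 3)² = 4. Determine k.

k = −6 ± 2√29

The line touches the circle iff its distance from (0, −3) is 2:
|5·0 + 2·(−3) − k| / √29 = 2
|k − (−6)| = 2√29.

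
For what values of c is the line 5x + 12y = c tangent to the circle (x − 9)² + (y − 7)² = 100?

c = −1 or c = 259

For a tangent, require d(centre, line) = r = 10.
|5·9 + 12·7 − c| / √169 = 10
|c − (129)| = 10·13, so c = 259 or c = −1.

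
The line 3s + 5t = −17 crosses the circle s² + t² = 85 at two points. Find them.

From the line, t = (−17 − 3s)/5. Substituting:
34s² + 102s − 1836 = 0  ⟹  s² + 3s − 54 = 0
s = 6 or s = −9, giving (6, −7) and (−9, 2).

(−9, 2) and (6, −7)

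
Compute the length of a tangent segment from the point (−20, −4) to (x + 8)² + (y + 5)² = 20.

The centre is (−8, −5) and r = 2√5. The square of the distance from P to the centre is 144 + 1 = 145.
The tangent meets the radius at right angles, so tangent² = |PO|² − r² = 145 − 20 = 125.

5√5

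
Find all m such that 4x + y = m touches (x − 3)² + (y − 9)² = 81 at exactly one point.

m = 21 ± 9√17

For a tangent, require d(centre, line) = r = 9.
|4·3 + 1·9 − m| / √17 = 9
|m − (21)| = 9√17.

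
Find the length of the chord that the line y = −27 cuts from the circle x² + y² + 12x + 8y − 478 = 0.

Express y = −27 and substitute into the circle:
x² + 12x + 35 = 0
x = −5 or x = −7, giving (−5, −27) and (−7, −27).
Chord length = distance between (−5, −27) and (−7, −27) = √4 = 2.

2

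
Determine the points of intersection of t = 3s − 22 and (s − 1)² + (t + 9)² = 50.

Express t = 3s − 22 and substitute into the circle:
10s² − 80s + 120 = 0  ⟹  s² − 8s + 12 = 0
s = 6 or s = 2, giving (6, −4) and (2, −16).

(2, −16) and (6, −4)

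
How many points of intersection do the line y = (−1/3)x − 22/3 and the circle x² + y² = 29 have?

0

Substituting the line into the circle gives 10x² + 44x + 223 = 0.
Δ = 1936 − 8920 = −6984.
No real roots: the line does not meet the circle.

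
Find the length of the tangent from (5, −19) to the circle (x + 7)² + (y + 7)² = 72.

6√6

The centre is (−7, −7) and r = 6√2. The square of the distance from P to the centre is 144 + 144 = 288.
By the tangent–radius right angle, tangent length = √(|PO|² − r²) = √216 = 6√6.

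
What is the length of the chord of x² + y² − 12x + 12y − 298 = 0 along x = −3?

34

Centre (6, −6), r² = 370. Perpendicular distance d from centre to line = |9| / √1 = 9.
Chord = 2√(r² − d²) = 2·√(289) = 34.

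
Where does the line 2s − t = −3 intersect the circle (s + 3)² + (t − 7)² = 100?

Express t = 2s + 3 and substitute into the circle:
5s² − 10s − 75 = 0  ⟹  s² − 2s − 15 = 0
s = 5 or s = −3, giving (5, 13) and (−3, −3).

(−3, −3) and (5, 13)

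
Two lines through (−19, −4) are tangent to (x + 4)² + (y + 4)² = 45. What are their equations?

A line y − (−4) = m(x − (−19)) is tangent when its distance from (−4, −4) is 3√5:
[m·(15) − (0)]² = 45(m² + 1)
4m² − 1 = 0, so m = 1/2 or m = −1/2.
With m = 1/2: x − 2y = −11. With m = −1/2: x + 2y = −27.

x − 2y = −11 and x + 2y = −27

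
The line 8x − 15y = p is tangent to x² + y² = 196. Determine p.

p = −238 or p = 238

Tangency holds when the distance from the centre (0, 0) to the line equals the radius 14:
|8·0 − 15·0 − p| / √289 = 14
|p| = 14·17, so p = 238 or p = −238.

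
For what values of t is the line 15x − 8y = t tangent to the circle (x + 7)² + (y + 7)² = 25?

Tangency holds when the distance from the centre (−7, −7) to the line equals the radius 5:
|15·(−7) − 8·(−7) − t| / √289 = 5
|t − (−49)| = 5·17, so t = 36 or t = −134.

t = −134 or t = 36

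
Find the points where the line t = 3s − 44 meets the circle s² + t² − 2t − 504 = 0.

From the line, t = 3s − 44. Substituting:
10s² − 270s + 1520 = 0  ⟹  s² − 27s + 152 = 0
s = 19 or s = 8, giving (19, 13) and (8, −20).

(8, −20) and (19, 13)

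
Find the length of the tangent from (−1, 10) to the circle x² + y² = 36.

Centre (0, 0), r² = 36. |PO|² = (−1)² + (10)² = 101.
The tangent meets the radius at right angles, so tangent² = |PO|² − r² = 101 − 36 = 65.

√65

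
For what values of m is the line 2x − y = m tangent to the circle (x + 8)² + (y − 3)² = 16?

For a tangent, require d(centre, line) = r = 4.
|2·(−8) − 1·3 − m| / √5 = 4
|m − (−19)| = 4√5.

m = −19 ± 4√5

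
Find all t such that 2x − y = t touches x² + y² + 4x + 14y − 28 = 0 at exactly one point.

Tangency holds when the distance from the centre (−2, −7) to the line equals the radius 9:
|2·(−2) − 1·(−7) − t| / √5 = 9
|t − (3)| = 9√5.

t = 3 ± 9√5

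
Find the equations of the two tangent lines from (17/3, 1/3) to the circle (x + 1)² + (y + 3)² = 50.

7x + y = 40 and x + y = 6

Write the tangent as mx − y + (1/3 − m·(17/3)) = 0 and set its distance from the centre to 5√2:
(−20/3m − (−10/3))² = 50(m² + 1)
m² + 8m + 7 = 0, so m = −7 or m = −1.
Through (17/3, 1/3) these give 7x + y = 40 and x + y = 6.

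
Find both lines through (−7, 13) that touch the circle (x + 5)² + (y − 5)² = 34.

A line y − (13) = m(x − (−7)) is tangent when its distance from (−5, 5) is √34:
(2m − (−8))² = 34(m² + 1)
15m² − 16m − 15 = 0, so m = −3/5 or m = 5/3.
Through (−7, 13) these give 3x + 5y = 44 and 5x − 3y = −74.

3x + 5y = 44 and 5x − 3y = −74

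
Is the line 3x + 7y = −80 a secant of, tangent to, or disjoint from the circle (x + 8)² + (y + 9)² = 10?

d² = (3·(−8) + 7·(−9) − (−80))²/58 = 49/58; r² = 10.
Since d² < r², the line cuts the circle twice.

secant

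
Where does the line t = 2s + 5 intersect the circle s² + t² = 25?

(−4, −3) and (0, 5)

Express t = 2s + 5 and substitute into the circle:
5s² + 20s = 0  ⟹  s² + 4s = 0
s = 0 or s = −4, giving (0, 5) and (−4, −3).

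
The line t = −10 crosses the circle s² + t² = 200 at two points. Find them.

(−10, −10) and (10, −10)

Express t = −10 and substitute into the circle:
s² − 100 = 0
s = 10 or s = −10, giving (10, −10) and (−10, −10).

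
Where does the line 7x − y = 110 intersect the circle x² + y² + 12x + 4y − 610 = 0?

(13, −19) and (17, 9)

Substitute y = 7x − 110:
50x² − 1500x + 11050 = 0  ⟹  x² − 30x + 221 = 0
x = 17 or x = 13, giving (17, 9) and (13, −19).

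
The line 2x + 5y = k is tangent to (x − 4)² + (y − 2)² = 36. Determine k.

The line touches the circle iff its distance from (4, 2) is 6:
|2·4 + 5·2 − k| / √29 = 6
|k − (18)| = 6√29.

k = 18 ± 6√29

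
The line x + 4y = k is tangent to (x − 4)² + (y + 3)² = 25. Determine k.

k = −8 ± 5√17

Tangency holds when the distance from the centre (4, −3) to the line equals the radius 5:
|1·4 + 4·(−3) − k| / √17 = 5
|k − (−8)| = 5√17.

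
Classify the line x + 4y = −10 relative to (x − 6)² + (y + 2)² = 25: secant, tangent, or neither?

secant

Centre (6, −2), r² = 25. Distance² from centre to line = (8)²/17 = 64/17.
Since d² < r², the line cuts the circle twice.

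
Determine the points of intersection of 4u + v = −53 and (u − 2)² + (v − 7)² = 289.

(−15, 7) and (−13, −1)

Substitute v = −4u − 53:
17u² + 476u + 3315 = 0  ⟹  u² + 28u + 195 = 0
u = −13 or u = −15, giving (−13, −1) and (−15, 7).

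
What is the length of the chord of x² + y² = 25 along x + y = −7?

Substitute y = −x − 7:
2x² + 14x + 24 = 0  ⟹  x² + 7x + 12 = 0
x = −3 or x = −4, giving (−3, −4) and (−4, −3).
Chord length = distance between (−3, −4) and (−4, −3) = √2 = √2.

√2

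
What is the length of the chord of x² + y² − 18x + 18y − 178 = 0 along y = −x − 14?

Substitute y = −x − 14:
2x² − 8x − 234 = 0  ⟹  x² − 4x − 117 = 0
x = 13 or x = −9, giving (13, −27) and (−9, −5).
|(13, −27) − (−9, −5)| = √((22)² + (−22)²) = 22√2.

22√2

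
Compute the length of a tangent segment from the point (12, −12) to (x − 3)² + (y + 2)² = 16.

√165

The centre is (3, −2) and r = 4. The square of the distance from P to the centre is 81 + 100 = 181.
By the tangent–radius right angle, tangent length = √(|PO|² − r²) = √165.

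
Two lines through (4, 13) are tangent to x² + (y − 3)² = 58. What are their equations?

A line y − (13) = m(x − (4)) is tangent when its distance from (0, 3) is √58:
[m·(−4) − (−10)]² = 58(m² + 1)
21m² + 40m − 21 = 0, so m = 3/7 or m = −7/3.
Through (4, 13) these give 3x − 7y = −79 and 7x + 3y = 67.

3x − 7y = −79 and 7x + 3y = 67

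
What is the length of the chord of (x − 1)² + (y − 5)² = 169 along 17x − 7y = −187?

13√2

Express y = (187 + 17x)/7 and substitute into the circle:
338x² + 5070x + 14872 = 0  ⟹  x² + 15x + 44 = 0
x = −4 or x = −11, giving (−4, 17) and (−11, 0).
|(−4, 17) − (−11, 0)| = √((7)² + (17)²) = 13√2.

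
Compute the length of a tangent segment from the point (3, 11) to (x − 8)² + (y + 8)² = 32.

Centre (8, −8), r² = 32. |PO|² = (−5)² + (19)² = 386.
The tangent meets the radius at right angles, so tangent² = |PO|² − r² = 386 − 32 = 354.

√354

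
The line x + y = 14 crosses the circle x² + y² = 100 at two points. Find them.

Express y = −x + 14 and substitute into the circle:
2x² − 28x + 96 = 0  ⟹  x² − 14x + 48 = 0
x = 8 or x = 6, giving (8, 6) and (6, 8).

(6, 8) and (8, 6)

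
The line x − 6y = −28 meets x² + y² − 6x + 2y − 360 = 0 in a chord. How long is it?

The distance from (3, −1) to the line is 37/√37, and r² = 370.
Half the chord is √(r² − d²) = √(333), so the full chord is 6√37.

6√37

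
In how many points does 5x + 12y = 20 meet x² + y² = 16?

2

d² = (5·0 + 12·0 − (20))²/169 = 400/169; r² = 16.
Since d² < r², the line cuts the circle twice.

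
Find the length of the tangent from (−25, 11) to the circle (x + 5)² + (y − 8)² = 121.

With centre O = (−5, 8), |OP|² = 409 and r² = 121.
By the tangent–radius right angle, tangent length = √(|PO|² − r²) = √288 = 12√2.

12√2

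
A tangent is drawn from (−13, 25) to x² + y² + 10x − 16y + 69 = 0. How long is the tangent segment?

Centre (−5, 8), r² = 20. |PO|² = (−8)² + (17)² = 353.
The tangent meets the radius at right angles, so tangent² = |PO|² − r² = 353 − 20 = 333.

3√37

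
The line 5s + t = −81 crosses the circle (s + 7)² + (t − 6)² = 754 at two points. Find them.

Substitute t = −5s − 81:
26s² + 884s + 6864 = 0  ⟹  s² + 34s + 264 = 0
s = −12 or s = −22, giving (−12, −21) and (−22, 29).

(−22, 29) and (−12, −21)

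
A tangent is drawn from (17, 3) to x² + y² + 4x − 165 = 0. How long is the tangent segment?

With centre O = (−2, 0), |OP|² = 370 and r² = 169.
Power of the point: PT² = |PO|² − r² = 201, so PT = √201.

√201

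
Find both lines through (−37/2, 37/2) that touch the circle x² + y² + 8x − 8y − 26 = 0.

3x + 7y = 74 and 7x + 3y = −74

Let a tangent through (−37/2, 37/2) have slope m. Its distance from (−4, 4) must equal √58:
(29/2m − (−29/2))² = 58(m² + 1)
21m² + 58m + 21 = 0, so m = −3/7 or m = −7/3.
Through (−37/2, 37/2) these give 3x + 7y = 74 and 7x + 3y = −74.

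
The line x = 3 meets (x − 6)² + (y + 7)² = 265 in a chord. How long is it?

Centre (6, −7), r² = 265. Perpendicular distance d from centre to line = |3| / √1 = 3.
Chord = 2√(r² − d²) = 2·√(256) = 32.

32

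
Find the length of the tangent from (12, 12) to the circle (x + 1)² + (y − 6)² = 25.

Centre (−1, 6), r² = 25. |PO|² = (13)² + (6)² = 205.
By the tangent–radius right angle, tangent length = √(|PO|² − r²) = √180 = 6√5.

6√5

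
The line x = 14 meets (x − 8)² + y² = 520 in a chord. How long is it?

The distance from (8, 0) to the line is 6, and r² = 520.
Half the chord is √(r² − d²) = √(484), so the full chord is 44.

44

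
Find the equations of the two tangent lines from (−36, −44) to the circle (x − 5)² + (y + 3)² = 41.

A line y − (−44) = m(x − (−36)) is tangent when its distance from (5, −3) is √41:
[m·(41) − (41)]² = 41(m² + 1)
20m² − 41m + 20 = 0, so m = 5/4 or m = 4/5.
Through (−36, −44) these give 5x − 4y = −4 and 4x − 5y = 76.

5x − 4y = −4 and 4x − 5y = 76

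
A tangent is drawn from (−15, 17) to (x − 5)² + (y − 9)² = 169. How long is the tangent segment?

The centre is (5, 9) and r = 13. The square of the distance from P to the centre is 400 + 64 = 464.
The tangent meets the radius at right angles, so tangent² = |PO|² − r² = 464 − 169 = 295.

√295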